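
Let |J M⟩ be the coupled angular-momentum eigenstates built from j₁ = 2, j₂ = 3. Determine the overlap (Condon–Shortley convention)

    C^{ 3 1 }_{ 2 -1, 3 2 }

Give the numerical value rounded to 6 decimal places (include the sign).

+0.500000  (= +√(1/4))

j₁+j₂−J=2  J+j₁−j₂=2  J−j₁+j₂=4  j₁+j₂+J+1=9
(j₁±m₁, j₂±m₂, J±M) = (1,3,5,1,4,2)
P² = 64
sum k=1..2:
  [1] −1/48 = -1/48
  [2] +1/12 = 1/12
S = 1/16
C² = P²·S² = 1/4 ; C = +0.500000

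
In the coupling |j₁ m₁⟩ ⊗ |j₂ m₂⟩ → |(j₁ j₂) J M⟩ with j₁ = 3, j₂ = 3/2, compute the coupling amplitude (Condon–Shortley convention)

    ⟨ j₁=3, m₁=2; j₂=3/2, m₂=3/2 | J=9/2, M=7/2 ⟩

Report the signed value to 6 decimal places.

√[10·0!6!3!/10! · 5!1!3!0!8!1!] = √(345600)
  +(−1)^0/∏(0,0,1,3,5,0)! = 1/720  (running 1/720)
⟨..|..⟩ = √(345600)·(1/720) = +0.816497

+0.816497  (= +√(2/3))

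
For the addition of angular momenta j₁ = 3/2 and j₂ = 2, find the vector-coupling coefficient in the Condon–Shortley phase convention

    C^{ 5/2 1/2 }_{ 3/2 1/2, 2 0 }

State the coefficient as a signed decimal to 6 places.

+0.292770  (= +√(3/35))

j₁+j₂−J=1  J+j₁−j₂=2  J−j₁+j₂=3  j₁+j₂+J+1=7
(j₁±m₁, j₂±m₂, J±M) = (2,1,2,2,3,2)
P² = 48/35
sum k=0..1:
  [0] +1/2 = 1/2
  [1] −1/4 = -1/4
S = 1/4
C² = P²·S² = 3/35 ; C = +0.292770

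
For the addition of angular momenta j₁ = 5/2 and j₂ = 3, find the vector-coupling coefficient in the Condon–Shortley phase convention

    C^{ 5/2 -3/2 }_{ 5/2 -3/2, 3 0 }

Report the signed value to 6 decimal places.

√[6·3!2!3!/9! · 1!4!3!3!1!4!] = √(864/35)
  +(−1)^2/∏(2,1,2,1,0,2)! = 1/8  (running 1/8)
  +(−1)^3/∏(3,0,1,0,1,3)! = -1/36  (running 7/72)
⟨..|..⟩ = √(864/35)·(7/72) = +0.483046

+0.483046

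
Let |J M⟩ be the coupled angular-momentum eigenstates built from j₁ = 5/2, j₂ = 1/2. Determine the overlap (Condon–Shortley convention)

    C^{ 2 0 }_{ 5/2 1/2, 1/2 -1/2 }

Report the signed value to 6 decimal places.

triangle: 1!·4!·0!/6! = 24/720
(j±m)!: 3!·2!·0!·1!·2!·2! = 48
prefactor² = (2J+1)·Δ·N² = 8
  k=0: +1/(0!·1!·2!·0!·2!·0!) = 1/4
Σ = 1/4  ⇒  CG² = 8·1/4² = 1/2
CG = +√(1/2) = +0.707107

+√(1/2) = +0.707107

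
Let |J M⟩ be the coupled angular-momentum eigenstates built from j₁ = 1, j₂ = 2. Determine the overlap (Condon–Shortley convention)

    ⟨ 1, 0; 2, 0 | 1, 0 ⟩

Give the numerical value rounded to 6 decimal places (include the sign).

−√(2/5) = -0.632456

√[3·2!0!2!/5! · 1!1!2!2!1!1!] = √(2/5)
  +(−1)^1/∏(1,1,0,1,0,1)! = -1  (running -1)
⟨..|..⟩ = √(2/5)·(-1) = -0.632456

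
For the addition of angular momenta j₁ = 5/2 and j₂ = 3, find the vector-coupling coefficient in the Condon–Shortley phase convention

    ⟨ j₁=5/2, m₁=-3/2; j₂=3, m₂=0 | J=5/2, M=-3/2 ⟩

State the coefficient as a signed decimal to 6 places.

+0.483046  (= +√(7/30))

triangle: 3!*2!*3!/9! = 72/362880
(j±m)!: 1!*4!*3!*3!*1!*4! = 20736
prefactor² = (2J+1)*Δ*N² = 864/35
  k=2: +1/(2!*1!*2!*1!*0!*2!) = 1/8
  k=3: −1/(3!*0!*1!*0!*1!*3!) = -1/36
Σ = 7/72  ⇒  CG² = 864/35*7/72² = 7/30
CG = +√(7/30) = +0.483046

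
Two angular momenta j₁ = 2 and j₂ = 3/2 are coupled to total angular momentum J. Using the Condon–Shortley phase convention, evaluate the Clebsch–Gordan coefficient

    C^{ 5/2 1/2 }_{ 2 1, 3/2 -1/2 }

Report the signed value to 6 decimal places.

+0.597614

√[6·1!3!2!/7! · 3!1!1!2!3!2!] = √(72/35)
  +(−1)^0/∏(0,1,1,1,2,1)! = 1/2  (running 1/2)
  +(−1)^1/∏(1,0,0,0,3,2)! = -1/12  (running 5/12)
⟨..|..⟩ = √(72/35)·(5/12) = +0.597614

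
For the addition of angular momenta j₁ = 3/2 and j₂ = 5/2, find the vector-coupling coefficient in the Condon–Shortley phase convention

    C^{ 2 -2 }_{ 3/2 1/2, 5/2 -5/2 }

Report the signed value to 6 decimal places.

j₁+j₂−J=2  J+j₁−j₂=1  J−j₁+j₂=3  j₁+j₂+J+1=7
(j₁±m₁, j₂±m₂, J±M) = (2,1,0,5,0,4)
P² = 480/7
sum k=0..0:
  [0] +1/12 = 1/12
S = 1/12
C² = P²·S² = 10/21 ; C = +0.690066

+√(10/21) ≈ +0.690066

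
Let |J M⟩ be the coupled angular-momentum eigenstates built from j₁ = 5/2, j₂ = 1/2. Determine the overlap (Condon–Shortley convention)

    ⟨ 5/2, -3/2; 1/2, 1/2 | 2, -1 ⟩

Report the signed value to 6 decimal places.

−√(2/3) = -0.816497

j₁+j₂−J=1  J+j₁−j₂=4  J−j₁+j₂=0  j₁+j₂+J+1=6
(j₁±m₁, j₂±m₂, J±M) = (1,4,1,0,1,3)
P² = 24
sum k=1..1:
  [1] −1/6 = -1/6
S = -1/6
C² = P²·S² = 2/3 ; C = -0.816497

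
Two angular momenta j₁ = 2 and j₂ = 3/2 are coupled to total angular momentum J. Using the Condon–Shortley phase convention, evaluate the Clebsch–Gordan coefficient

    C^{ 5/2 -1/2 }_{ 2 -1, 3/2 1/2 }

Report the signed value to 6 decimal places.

−√(5/14) = -0.597614

triangle: 1!·3!·2!/7! = 12/5040
(j±m)!: 1!·3!·2!·1!·2!·3! = 144
prefactor² = (2J+1)·Δ·N² = 72/35
  k=0: +1/(0!·1!·3!·2!·0!·0!) = 1/12
  k=1: −1/(1!·0!·2!·1!·1!·1!) = -1/2
Σ = -5/12  ⇒  CG² = 72/35·(-5/12)² = 5/14
CG = −√(5/14) = -0.597614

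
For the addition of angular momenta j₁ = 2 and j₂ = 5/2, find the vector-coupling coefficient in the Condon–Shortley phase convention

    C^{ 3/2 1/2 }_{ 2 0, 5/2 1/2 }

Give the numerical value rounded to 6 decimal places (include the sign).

triangle: 3!*1!*2!/7! = 12/5040
(j±m)!: 2!*2!*3!*2!*2!*1! = 96
prefactor² = (2J+1)*Δ*N² = 32/35
  k=1: −1/(1!*2!*1!*2!*0!*0!) = -1/4
  k=2: +1/(2!*1!*0!*1!*1!*1!) = 1/2
Σ = 1/4  ⇒  CG² = 32/35*1/4² = 2/35
CG = +√(2/35) = +0.239046

+0.239046  (= +√(2/35))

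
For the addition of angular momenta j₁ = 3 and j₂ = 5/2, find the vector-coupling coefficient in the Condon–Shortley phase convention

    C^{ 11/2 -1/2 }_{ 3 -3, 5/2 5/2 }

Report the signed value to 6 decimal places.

√[12·0!6!5!/12! · 0!6!5!0!5!6!] = √(1244160000/77)
  +(−1)^0/∏(0,0,6,5,0,0)! = 1/86400  (running 1/86400)
⟨..|..⟩ = √(1244160000/77)·(1/86400) = +0.046524

+√(1/462) = +0.046524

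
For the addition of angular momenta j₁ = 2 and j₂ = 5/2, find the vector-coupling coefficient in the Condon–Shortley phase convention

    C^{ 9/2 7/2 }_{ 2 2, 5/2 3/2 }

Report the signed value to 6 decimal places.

+√(5/9) = +0.745356

triangle: 0!·4!·5!/10! = 2880/3628800
(j±m)!: 4!·0!·4!·1!·8!·1! = 23224320
prefactor² = (2J+1)·Δ·N² = 184320
  k=0: +1/(0!·0!·0!·4!·4!·1!) = 1/576
Σ = 1/576  ⇒  CG² = 184320·1/576² = 5/9
CG = +√(5/9) = +0.745356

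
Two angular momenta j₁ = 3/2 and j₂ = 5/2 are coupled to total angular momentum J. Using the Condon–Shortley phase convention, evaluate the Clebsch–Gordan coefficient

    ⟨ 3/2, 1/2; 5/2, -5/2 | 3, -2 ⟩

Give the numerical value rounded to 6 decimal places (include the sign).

triangle: 1!·2!·4!/8! = 48/40320
(j±m)!: 2!·1!·0!·5!·1!·5! = 28800
prefactor² = (2J+1)·Δ·N² = 240
  k=0: +1/(0!·1!·1!·0!·1!·4!) = 1/24
Σ = 1/24  ⇒  CG² = 240·1/24² = 5/12
CG = +√(5/12) = +0.645497

+√(5/12) = +0.645497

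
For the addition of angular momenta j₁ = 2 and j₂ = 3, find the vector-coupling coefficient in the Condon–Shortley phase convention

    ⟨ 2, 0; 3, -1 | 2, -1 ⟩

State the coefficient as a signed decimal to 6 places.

-0.377964  (= −√(1/7))

j₁+j₂−J=3  J+j₁−j₂=1  J−j₁+j₂=3  j₁+j₂+J+1=8
(j₁±m₁, j₂±m₂, J±M) = (2,2,2,4,1,3)
P² = 36/7
sum k=1..2:
  [1] −1/4 = -1/4
  [2] +1/12 = 1/12
S = -1/6
C² = P²·S² = 1/7 ; C = -0.377964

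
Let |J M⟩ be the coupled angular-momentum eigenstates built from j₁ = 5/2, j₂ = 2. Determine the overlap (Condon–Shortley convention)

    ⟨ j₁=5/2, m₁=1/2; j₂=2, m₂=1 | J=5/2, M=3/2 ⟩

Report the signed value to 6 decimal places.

triangle: 2!*3!*2!/8! = 24/40320
(j±m)!: 3!*2!*3!*1!*4!*1! = 1728
prefactor² = (2J+1)*Δ*N² = 216/35
  k=1: −1/(1!*1!*1!*2!*2!*0!) = -1/4
  k=2: +1/(2!*0!*0!*1!*3!*1!) = 1/12
Σ = -1/6  ⇒  CG² = 216/35*(-1/6)² = 6/35
CG = −√(6/35) = -0.414039

−√(6/35) = -0.414039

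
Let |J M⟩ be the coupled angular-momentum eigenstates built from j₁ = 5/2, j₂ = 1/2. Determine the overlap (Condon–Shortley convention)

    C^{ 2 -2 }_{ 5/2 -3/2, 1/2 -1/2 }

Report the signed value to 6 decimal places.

triangle: 1!*4!*0!/6! = 24/720
(j±m)!: 1!*4!*0!*1!*0!*4! = 576
prefactor² = (2J+1)*Δ*N² = 96
  k=0: +1/(0!*1!*4!*0!*0!*0!) = 1/24
Σ = 1/24  ⇒  CG² = 96*1/24² = 1/6
CG = +√(1/6) = +0.408248

+0.408248  (= +√(1/6))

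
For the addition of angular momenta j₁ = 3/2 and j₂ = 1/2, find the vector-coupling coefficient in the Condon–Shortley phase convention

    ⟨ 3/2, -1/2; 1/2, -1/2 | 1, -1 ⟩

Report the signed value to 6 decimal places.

+0.500000

j₁+j₂−J=1  J+j₁−j₂=2  J−j₁+j₂=0  j₁+j₂+J+1=4
(j₁±m₁, j₂±m₂, J±M) = (1,2,0,1,0,2)
P² = 1
sum k=0..0:
  [0] +1/2 = 1/2
S = 1/2
C² = P²·S² = 1/4 ; C = +0.500000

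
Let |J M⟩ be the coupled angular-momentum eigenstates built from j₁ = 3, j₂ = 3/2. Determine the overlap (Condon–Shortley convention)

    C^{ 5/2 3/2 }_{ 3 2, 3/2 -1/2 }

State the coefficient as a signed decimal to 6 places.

+√(1/14) = +0.267261

triangle: 2!×4!×1!/8! = 48/40320
(j±m)!: 5!×1!×1!×2!×4!×1! = 5760
prefactor² = (2J+1)×Δ×N² = 288/7
  k=0: +1/(0!×2!×1!×1!×3!×0!) = 1/12
  k=1: −1/(1!×1!×0!×0!×4!×1!) = -1/24
Σ = 1/24  ⇒  CG² = 288/7×1/24² = 1/14
CG = +√(1/14) = +0.267261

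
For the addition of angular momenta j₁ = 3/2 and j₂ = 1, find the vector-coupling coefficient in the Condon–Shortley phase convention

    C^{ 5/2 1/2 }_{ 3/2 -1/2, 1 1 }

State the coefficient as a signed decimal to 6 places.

+√(3/10) = +0.547723

√[6·0!3!2!/6! · 1!2!2!0!3!2!] = √(24/5)
  +(−1)^0/∏(0,0,2,2,1,0)! = 1/4  (running 1/4)
⟨..|..⟩ = √(24/5)·(1/4) = +0.547723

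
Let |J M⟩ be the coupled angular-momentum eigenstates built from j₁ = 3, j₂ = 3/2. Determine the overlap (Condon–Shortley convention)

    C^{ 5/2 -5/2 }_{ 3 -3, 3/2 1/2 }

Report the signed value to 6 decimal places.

+0.731925

√[6·2!4!1!/8! · 0!6!2!1!0!5!] = √(8640/7)
  +(−1)^2/∏(2,0,4,0,0,1)! = 1/48  (running 1/48)
⟨..|..⟩ = √(8640/7)·(1/48) = +0.731925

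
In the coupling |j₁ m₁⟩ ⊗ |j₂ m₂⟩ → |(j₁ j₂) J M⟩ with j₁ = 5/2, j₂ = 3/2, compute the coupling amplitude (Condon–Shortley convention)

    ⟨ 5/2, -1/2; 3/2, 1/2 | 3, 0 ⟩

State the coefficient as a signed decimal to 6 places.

√[7·1!4!2!/8! · 2!3!2!1!3!3!] = √(36/5)
  +(−1)^0/∏(0,1,3,2,1,0)! = 1/12  (running 1/12)
  +(−1)^1/∏(1,0,2,1,2,1)! = -1/4  (running -1/6)
⟨..|..⟩ = √(36/5)·(-1/6) = -0.447214

-0.447214  (= −√(1/5))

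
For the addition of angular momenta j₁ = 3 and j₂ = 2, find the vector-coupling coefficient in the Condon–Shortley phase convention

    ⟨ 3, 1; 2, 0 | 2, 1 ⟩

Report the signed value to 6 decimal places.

j₁+j₂−J=3  J+j₁−j₂=3  J−j₁+j₂=1  j₁+j₂+J+1=8
(j₁±m₁, j₂±m₂, J±M) = (4,2,2,2,3,1)
P² = 36/7
sum k=1..2:
  [1] −1/4 = -1/4
  [2] +1/12 = 1/12
S = -1/6
C² = P²·S² = 1/7 ; C = -0.377964

-0.377964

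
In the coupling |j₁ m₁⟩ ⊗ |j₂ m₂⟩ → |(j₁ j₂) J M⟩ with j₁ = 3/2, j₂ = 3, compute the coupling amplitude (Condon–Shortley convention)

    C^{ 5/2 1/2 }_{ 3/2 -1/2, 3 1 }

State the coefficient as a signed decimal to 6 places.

−√(1/70) ≈ -0.119523

triangle: 2!×1!×4!/8! = 48/40320
(j±m)!: 1!×2!×4!×2!×3!×2! = 1152
prefactor² = (2J+1)×Δ×N² = 288/35
  k=1: −1/(1!×1!×1!×3!×0!×1!) = -1/6
  k=2: +1/(2!×0!×0!×2!×1!×2!) = 1/8
Σ = -1/24  ⇒  CG² = 288/35×(-1/24)² = 1/70
CG = −√(1/70) = -0.119523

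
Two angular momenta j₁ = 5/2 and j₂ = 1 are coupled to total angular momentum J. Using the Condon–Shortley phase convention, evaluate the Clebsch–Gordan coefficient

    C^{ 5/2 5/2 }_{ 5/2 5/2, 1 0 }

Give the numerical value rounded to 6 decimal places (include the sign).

j₁+j₂−J=1  J+j₁−j₂=4  J−j₁+j₂=1  j₁+j₂+J+1=7
(j₁±m₁, j₂±m₂, J±M) = (5,0,1,1,5,0)
P² = 2880/7
sum k=0..0:
  [0] +1/24 = 1/24
S = 1/24
C² = P²·S² = 5/7 ; C = +0.845154

+√(5/7) = +0.845154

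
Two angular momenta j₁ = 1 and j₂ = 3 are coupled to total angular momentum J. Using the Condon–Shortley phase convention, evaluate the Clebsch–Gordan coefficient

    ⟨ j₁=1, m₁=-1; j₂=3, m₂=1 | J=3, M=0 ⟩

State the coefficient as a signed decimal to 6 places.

-0.707107

triangle: 1!*1!*5!/8! = 120/40320
(j±m)!: 0!*2!*4!*2!*3!*3! = 3456
prefactor² = (2J+1)*Δ*N² = 72
  k=1: −1/(1!*0!*1!*3!*0!*2!) = -1/12
Σ = -1/12  ⇒  CG² = 72*(-1/12)² = 1/2
CG = −√(1/2) = -0.707107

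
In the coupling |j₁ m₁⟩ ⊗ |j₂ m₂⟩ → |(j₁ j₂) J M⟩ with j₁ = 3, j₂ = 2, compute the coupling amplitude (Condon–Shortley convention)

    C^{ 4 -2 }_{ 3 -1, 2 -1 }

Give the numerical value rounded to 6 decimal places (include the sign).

+0.188982  (= +√(1/28))

j₁+j₂−J=1  J+j₁−j₂=5  J−j₁+j₂=3  j₁+j₂+J+1=10
(j₁±m₁, j₂±m₂, J±M) = (2,4,1,3,2,6)
P² = 5184/7
sum k=0..1:
  [0] +1/48 = 1/48
  [1] −1/72 = -1/72
S = 1/144
C² = P²·S² = 1/28 ; C = +0.188982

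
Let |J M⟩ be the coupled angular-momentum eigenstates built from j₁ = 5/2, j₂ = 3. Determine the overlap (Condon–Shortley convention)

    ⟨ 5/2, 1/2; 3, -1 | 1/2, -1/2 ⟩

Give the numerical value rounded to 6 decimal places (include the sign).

+√(4/21) = +0.436436

j₁+j₂−J=5  J+j₁−j₂=0  J−j₁+j₂=1  j₁+j₂+J+1=7
(j₁±m₁, j₂±m₂, J±M) = (3,2,2,4,0,1)
P² = 192/7
sum k=2..2:
  [2] +1/12 = 1/12
S = 1/12
C² = P²·S² = 4/21 ; C = +0.436436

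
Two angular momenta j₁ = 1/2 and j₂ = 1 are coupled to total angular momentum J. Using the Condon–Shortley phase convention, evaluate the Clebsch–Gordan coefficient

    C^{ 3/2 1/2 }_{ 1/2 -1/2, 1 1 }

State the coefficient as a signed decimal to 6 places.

j₁+j₂−J=0  J+j₁−j₂=1  J−j₁+j₂=2  j₁+j₂+J+1=4
(j₁±m₁, j₂±m₂, J±M) = (0,1,2,0,2,1)
P² = 4/3
sum k=0..0:
  [0] +1/2 = 1/2
S = 1/2
C² = P²·S² = 1/3 ; C = +0.577350

+√(1/3) = +0.577350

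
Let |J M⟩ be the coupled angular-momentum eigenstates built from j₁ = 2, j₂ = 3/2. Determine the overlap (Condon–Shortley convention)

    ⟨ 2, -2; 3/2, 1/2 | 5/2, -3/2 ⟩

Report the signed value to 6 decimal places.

triangle: 1!*3!*2!/7! = 12/5040
(j±m)!: 0!*4!*2!*1!*1!*4! = 1152
prefactor² = (2J+1)*Δ*N² = 576/35
  k=1: −1/(1!*0!*3!*1!*0!*1!) = -1/6
Σ = -1/6  ⇒  CG² = 576/35*(-1/6)² = 16/35
CG = −√(16/35) = -0.676123

−√(16/35) = -0.676123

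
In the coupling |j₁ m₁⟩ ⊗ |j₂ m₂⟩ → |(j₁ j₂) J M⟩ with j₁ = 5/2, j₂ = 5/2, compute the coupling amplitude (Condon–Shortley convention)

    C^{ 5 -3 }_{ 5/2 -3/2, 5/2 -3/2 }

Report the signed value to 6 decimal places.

j₁+j₂−J=0  J+j₁−j₂=5  J−j₁+j₂=5  j₁+j₂+J+1=11
(j₁±m₁, j₂±m₂, J±M) = (1,4,1,4,2,8)
P² = 184320
sum k=0..0:
  [0] +1/576 = 1/576
S = 1/576
C² = P²·S² = 5/9 ; C = +0.745356

+0.745356  (= +√(5/9))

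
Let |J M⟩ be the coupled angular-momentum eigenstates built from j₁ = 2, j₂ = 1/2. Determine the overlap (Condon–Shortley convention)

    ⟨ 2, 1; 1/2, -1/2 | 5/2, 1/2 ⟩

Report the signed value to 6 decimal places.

triangle: 0!*4!*1!/6! = 24/720
(j±m)!: 3!*1!*0!*1!*3!*2! = 72
prefactor² = (2J+1)*Δ*N² = 72/5
  k=0: +1/(0!*0!*1!*0!*3!*1!) = 1/6
Σ = 1/6  ⇒  CG² = 72/5*1/6² = 2/5
CG = +√(2/5) = +0.632456

+√(2/5) ≈ +0.632456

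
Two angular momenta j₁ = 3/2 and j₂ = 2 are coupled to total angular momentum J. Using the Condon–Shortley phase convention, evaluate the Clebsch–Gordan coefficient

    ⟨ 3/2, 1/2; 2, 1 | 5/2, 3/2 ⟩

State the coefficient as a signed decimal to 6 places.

-0.169031  (= −√(1/35))

j₁+j₂−J=1  J+j₁−j₂=2  J−j₁+j₂=3  j₁+j₂+J+1=7
(j₁±m₁, j₂±m₂, J±M) = (2,1,3,1,4,1)
P² = 144/35
sum k=0..1:
  [0] +1/6 = 1/6
  [1] −1/4 = -1/4
S = -1/12
C² = P²·S² = 1/35 ; C = -0.169031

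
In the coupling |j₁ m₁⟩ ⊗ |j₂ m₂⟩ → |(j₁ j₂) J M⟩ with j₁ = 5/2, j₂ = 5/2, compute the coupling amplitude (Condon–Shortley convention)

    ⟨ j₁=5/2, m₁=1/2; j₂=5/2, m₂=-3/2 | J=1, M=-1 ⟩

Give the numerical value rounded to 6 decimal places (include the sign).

-0.478091

√[3·4!1!1!/7! · 3!2!1!4!0!2!] = √(288/35)
  +(−1)^1/∏(1,3,1,0,0,1)! = -1/6  (running -1/6)
⟨..|..⟩ = √(288/35)·(-1/6) = -0.478091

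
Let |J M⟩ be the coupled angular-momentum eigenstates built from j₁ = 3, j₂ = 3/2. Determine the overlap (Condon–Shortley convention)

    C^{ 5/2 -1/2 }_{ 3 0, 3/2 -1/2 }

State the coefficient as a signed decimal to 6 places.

j₁+j₂−J=2  J+j₁−j₂=4  J−j₁+j₂=1  j₁+j₂+J+1=8
(j₁±m₁, j₂±m₂, J±M) = (3,3,1,2,2,3)
P² = 216/35
sum k=0..1:
  [0] +1/12 = 1/12
  [1] −1/4 = -1/4
S = -1/6
C² = P²·S² = 6/35 ; C = -0.414039

−√(6/35) ≈ -0.414039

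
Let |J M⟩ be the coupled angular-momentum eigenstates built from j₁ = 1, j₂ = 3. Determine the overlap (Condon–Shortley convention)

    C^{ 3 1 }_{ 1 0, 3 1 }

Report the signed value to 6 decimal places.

√[7·1!1!5!/8! · 1!1!4!2!4!2!] = √(48)
  +(−1)^0/∏(0,1,1,4,0,1)! = 1/24  (running 1/24)
  +(−1)^1/∏(1,0,0,3,1,2)! = -1/12  (running -1/24)
⟨..|..⟩ = √(48)·(-1/24) = -0.288675

-0.288675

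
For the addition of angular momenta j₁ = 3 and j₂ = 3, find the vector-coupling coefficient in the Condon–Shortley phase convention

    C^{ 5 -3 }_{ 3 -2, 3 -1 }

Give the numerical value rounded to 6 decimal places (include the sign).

-0.408248  (= −√(1/6))

√[11·1!5!5!/12! · 1!5!2!4!2!8!] = √(153600)
  +(−1)^0/∏(0,1,5,2,0,3)! = 1/1440  (running 1/1440)
  +(−1)^1/∏(1,0,4,1,1,4)! = -1/576  (running -1/960)
⟨..|..⟩ = √(153600)·(-1/960) = -0.408248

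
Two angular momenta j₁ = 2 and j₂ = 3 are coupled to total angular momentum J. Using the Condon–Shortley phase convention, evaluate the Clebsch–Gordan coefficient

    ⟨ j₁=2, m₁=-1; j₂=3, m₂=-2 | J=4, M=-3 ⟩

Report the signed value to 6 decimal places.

+0.223607  (= +√(1/20))

triangle: 1!×3!×5!/10! = 720/3628800
(j±m)!: 1!×3!×1!×5!×1!×7! = 3628800
prefactor² = (2J+1)×Δ×N² = 6480
  k=0: +1/(0!×1!×3!×1!×0!×4!) = 1/144
  k=1: −1/(1!×0!×2!×0!×1!×5!) = -1/240
Σ = 1/360  ⇒  CG² = 6480×1/360² = 1/20
CG = +√(1/20) = +0.223607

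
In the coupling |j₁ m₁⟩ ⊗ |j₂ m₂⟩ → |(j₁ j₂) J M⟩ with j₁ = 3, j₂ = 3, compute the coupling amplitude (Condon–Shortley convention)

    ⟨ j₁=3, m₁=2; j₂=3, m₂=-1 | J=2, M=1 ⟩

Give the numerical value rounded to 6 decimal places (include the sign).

−√(5/28) = -0.422577

triangle: 4!*2!*2!/9! = 96/362880
(j±m)!: 5!*1!*2!*4!*3!*1! = 34560
prefactor² = (2J+1)*Δ*N² = 320/7
  k=0: +1/(0!*4!*1!*2!*1!*0!) = 1/48
  k=1: −1/(1!*3!*0!*1!*2!*1!) = -1/12
Σ = -1/16  ⇒  CG² = 320/7*(-1/16)² = 5/28
CG = −√(5/28) = -0.422577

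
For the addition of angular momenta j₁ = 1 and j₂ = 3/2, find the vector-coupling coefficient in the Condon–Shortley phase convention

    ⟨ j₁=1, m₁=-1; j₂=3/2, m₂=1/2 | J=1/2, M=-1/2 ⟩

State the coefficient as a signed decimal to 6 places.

√[2·2!0!1!/4! · 0!2!2!1!0!1!] = √(2/3)
  +(−1)^2/∏(2,0,0,0,0,1)! = 1/2  (running 1/2)
⟨..|..⟩ = √(2/3)·(1/2) = +0.408248

+0.408248  (= +√(1/6))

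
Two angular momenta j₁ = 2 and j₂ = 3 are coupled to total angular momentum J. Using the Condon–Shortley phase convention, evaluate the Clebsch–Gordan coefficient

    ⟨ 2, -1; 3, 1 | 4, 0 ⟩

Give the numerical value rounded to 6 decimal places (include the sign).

j₁+j₂−J=1  J+j₁−j₂=3  J−j₁+j₂=5  j₁+j₂+J+1=10
(j₁±m₁, j₂±m₂, J±M) = (1,3,4,2,4,4)
P² = 10368/35
sum k=0..1:
  [0] +1/144 = 1/144
  [1] −1/24 = -1/24
S = -5/144
C² = P²·S² = 5/14 ; C = -0.597614

−√(5/14) ≈ -0.597614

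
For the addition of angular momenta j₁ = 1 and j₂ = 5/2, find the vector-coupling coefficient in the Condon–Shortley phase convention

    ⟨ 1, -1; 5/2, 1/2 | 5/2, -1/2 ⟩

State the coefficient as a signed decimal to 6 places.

j₁+j₂−J=1  J+j₁−j₂=1  J−j₁+j₂=4  j₁+j₂+J+1=7
(j₁±m₁, j₂±m₂, J±M) = (0,2,3,2,2,3)
P² = 288/35
sum k=1..1:
  [1] −1/4 = -1/4
S = -1/4
C² = P²·S² = 18/35 ; C = -0.717137

−√(18/35) ≈ -0.717137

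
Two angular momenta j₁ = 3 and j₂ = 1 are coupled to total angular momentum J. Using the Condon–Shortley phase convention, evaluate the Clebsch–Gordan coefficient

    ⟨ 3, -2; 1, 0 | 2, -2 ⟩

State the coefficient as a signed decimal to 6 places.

−√(5/21) ≈ -0.487950

j₁+j₂−J=2  J+j₁−j₂=4  J−j₁+j₂=0  j₁+j₂+J+1=7
(j₁±m₁, j₂±m₂, J±M) = (1,5,1,1,0,4)
P² = 960/7
sum k=1..1:
  [1] −1/24 = -1/24
S = -1/24
C² = P²·S² = 5/21 ; C = -0.487950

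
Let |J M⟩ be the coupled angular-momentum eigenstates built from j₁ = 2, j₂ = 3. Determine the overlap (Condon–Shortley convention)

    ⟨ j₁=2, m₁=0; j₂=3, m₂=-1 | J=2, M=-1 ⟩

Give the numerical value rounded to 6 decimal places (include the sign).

√[5·3!1!3!/8! · 2!2!2!4!1!3!] = √(36/7)
  +(−1)^1/∏(1,2,1,1,0,2)! = -1/4  (running -1/4)
  +(−1)^2/∏(2,1,0,0,1,3)! = 1/12  (running -1/6)
⟨..|..⟩ = √(36/7)·(-1/6) = -0.377964

-0.377964  (= −√(1/7))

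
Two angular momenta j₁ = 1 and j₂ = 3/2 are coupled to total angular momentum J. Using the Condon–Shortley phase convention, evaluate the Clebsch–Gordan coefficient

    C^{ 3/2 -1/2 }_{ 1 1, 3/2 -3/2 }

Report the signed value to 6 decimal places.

j₁+j₂−J=1  J+j₁−j₂=1  J−j₁+j₂=2  j₁+j₂+J+1=5
(j₁±m₁, j₂±m₂, J±M) = (2,0,0,3,1,2)
P² = 8/5
sum k=0..0:
  [0] +1/2 = 1/2
S = 1/2
C² = P²·S² = 2/5 ; C = +0.632456

+0.632456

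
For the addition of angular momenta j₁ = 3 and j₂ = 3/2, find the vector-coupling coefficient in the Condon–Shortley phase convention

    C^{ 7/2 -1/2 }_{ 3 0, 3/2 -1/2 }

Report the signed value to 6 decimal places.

j₁+j₂−J=1  J+j₁−j₂=5  J−j₁+j₂=2  j₁+j₂+J+1=9
(j₁±m₁, j₂±m₂, J±M) = (3,3,1,2,3,4)
P² = 384/7
sum k=0..1:
  [0] +1/12 = 1/12
  [1] −1/24 = -1/24
S = 1/24
C² = P²·S² = 2/21 ; C = +0.308607

+√(2/21) ≈ +0.308607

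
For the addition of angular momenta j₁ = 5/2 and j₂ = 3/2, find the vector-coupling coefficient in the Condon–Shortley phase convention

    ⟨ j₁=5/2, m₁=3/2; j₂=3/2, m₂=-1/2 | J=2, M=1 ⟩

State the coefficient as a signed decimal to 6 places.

+√(1/42) ≈ +0.154303

j₁+j₂−J=2  J+j₁−j₂=3  J−j₁+j₂=1  j₁+j₂+J+1=7
(j₁±m₁, j₂±m₂, J±M) = (4,1,1,2,3,1)
P² = 24/7
sum k=0..1:
  [0] +1/4 = 1/4
  [1] −1/6 = -1/6
S = 1/12
C² = P²·S² = 1/42 ; C = +0.154303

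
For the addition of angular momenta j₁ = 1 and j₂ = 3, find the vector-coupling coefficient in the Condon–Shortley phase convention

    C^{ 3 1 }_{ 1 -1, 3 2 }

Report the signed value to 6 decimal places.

j₁+j₂−J=1  J+j₁−j₂=1  J−j₁+j₂=5  j₁+j₂+J+1=8
(j₁±m₁, j₂±m₂, J±M) = (0,2,5,1,4,2)
P² = 240
sum k=1..1:
  [1] −1/24 = -1/24
S = -1/24
C² = P²·S² = 5/12 ; C = -0.645497

−√(5/12) = -0.645497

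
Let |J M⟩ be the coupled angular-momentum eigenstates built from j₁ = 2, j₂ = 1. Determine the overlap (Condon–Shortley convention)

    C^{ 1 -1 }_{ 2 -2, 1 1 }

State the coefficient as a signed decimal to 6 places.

√[3·2!2!0!/5! · 0!4!2!0!0!2!] = √(48/5)
  +(−1)^2/∏(2,0,2,0,0,0)! = 1/4  (running 1/4)
⟨..|..⟩ = √(48/5)·(1/4) = +0.774597

+0.774597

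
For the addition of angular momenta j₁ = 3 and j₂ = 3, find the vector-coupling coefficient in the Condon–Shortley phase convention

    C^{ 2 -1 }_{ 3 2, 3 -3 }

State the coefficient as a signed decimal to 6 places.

+0.545545

j₁+j₂−J=4  J+j₁−j₂=2  J−j₁+j₂=2  j₁+j₂+J+1=9
(j₁±m₁, j₂±m₂, J±M) = (5,1,0,6,1,3)
P² = 4800/7
sum k=0..0:
  [0] +1/48 = 1/48
S = 1/48
C² = P²·S² = 25/84 ; C = +0.545545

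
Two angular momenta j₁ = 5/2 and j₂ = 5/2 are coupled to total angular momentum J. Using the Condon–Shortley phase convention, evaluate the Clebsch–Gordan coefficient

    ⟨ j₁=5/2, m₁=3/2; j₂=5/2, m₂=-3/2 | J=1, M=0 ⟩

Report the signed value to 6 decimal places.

√[3·4!1!1!/7! · 4!1!1!4!1!1!] = √(288/35)
  +(−1)^0/∏(0,4,1,1,0,0)! = 1/24  (running 1/24)
  +(−1)^1/∏(1,3,0,0,1,1)! = -1/6  (running -1/8)
⟨..|..⟩ = √(288/35)·(-1/8) = -0.358569

-0.358569  (= −√(9/70))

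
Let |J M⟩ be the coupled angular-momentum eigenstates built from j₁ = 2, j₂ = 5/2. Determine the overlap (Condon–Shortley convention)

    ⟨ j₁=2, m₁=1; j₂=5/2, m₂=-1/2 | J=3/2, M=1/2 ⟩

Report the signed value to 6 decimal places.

triangle: 3!·1!·2!/7! = 12/5040
(j±m)!: 3!·1!·2!·3!·2!·1! = 144
prefactor² = (2J+1)·Δ·N² = 48/35
  k=0: +1/(0!·3!·1!·2!·0!·0!) = 1/12
  k=1: −1/(1!·2!·0!·1!·1!·1!) = -1/2
Σ = -5/12  ⇒  CG² = 48/35·(-5/12)² = 5/21
CG = −√(5/21) = -0.487950

−√(5/21) ≈ -0.487950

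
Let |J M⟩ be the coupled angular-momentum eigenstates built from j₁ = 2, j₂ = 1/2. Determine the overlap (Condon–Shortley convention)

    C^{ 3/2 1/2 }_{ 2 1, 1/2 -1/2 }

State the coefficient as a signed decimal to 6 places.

+0.774597

triangle: 1!·3!·0!/5! = 6/120
(j±m)!: 3!·1!·0!·1!·2!·1! = 12
prefactor² = (2J+1)·Δ·N² = 12/5
  k=0: +1/(0!·1!·1!·0!·2!·0!) = 1/2
Σ = 1/2  ⇒  CG² = 12/5·1/2² = 3/5
CG = +√(3/5) = +0.774597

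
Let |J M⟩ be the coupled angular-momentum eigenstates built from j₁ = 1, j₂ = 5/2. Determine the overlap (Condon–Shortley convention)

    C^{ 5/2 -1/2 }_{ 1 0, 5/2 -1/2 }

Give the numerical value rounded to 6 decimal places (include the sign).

j₁+j₂−J=1  J+j₁−j₂=1  J−j₁+j₂=4  j₁+j₂+J+1=7
(j₁±m₁, j₂±m₂, J±M) = (1,1,2,3,2,3)
P² = 144/35
sum k=0..1:
  [0] +1/4 = 1/4
  [1] −1/6 = -1/6
S = 1/12
C² = P²·S² = 1/35 ; C = +0.169031

+0.169031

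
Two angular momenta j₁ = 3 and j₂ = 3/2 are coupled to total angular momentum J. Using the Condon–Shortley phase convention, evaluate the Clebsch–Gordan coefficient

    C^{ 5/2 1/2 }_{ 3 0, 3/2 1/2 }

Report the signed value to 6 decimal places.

triangle: 2!×4!×1!/8! = 48/40320
(j±m)!: 3!×3!×2!×1!×3!×2! = 864
prefactor² = (2J+1)×Δ×N² = 216/35
  k=1: −1/(1!×1!×2!×1!×2!×0!) = -1/4
  k=2: +1/(2!×0!×1!×0!×3!×1!) = 1/12
Σ = -1/6  ⇒  CG² = 216/35×(-1/6)² = 6/35
CG = −√(6/35) = -0.414039

−√(6/35) ≈ -0.414039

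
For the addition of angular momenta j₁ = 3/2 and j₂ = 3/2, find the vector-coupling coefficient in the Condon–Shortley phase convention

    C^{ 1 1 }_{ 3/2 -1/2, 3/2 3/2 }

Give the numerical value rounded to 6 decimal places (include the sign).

+0.547723

j₁+j₂−J=2  J+j₁−j₂=1  J−j₁+j₂=1  j₁+j₂+J+1=5
(j₁±m₁, j₂±m₂, J±M) = (1,2,3,0,2,0)
P² = 6/5
sum k=2..2:
  [2] +1/2 = 1/2
S = 1/2
C² = P²·S² = 3/10 ; C = +0.547723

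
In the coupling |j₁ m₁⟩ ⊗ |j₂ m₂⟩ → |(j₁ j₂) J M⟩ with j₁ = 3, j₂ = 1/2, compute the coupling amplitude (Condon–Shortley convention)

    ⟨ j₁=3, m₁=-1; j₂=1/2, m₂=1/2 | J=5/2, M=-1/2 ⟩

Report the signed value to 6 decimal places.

-0.755929

√[6·1!5!0!/7! · 2!4!1!0!2!3!] = √(576/7)
  +(−1)^1/∏(1,0,3,0,2,0)! = -1/12  (running -1/12)
⟨..|..⟩ = √(576/7)·(-1/12) = -0.755929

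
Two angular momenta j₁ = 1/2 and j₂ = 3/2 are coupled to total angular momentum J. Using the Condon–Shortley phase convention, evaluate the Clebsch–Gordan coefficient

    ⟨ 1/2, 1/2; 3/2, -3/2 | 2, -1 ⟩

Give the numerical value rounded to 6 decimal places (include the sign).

j₁+j₂−J=0  J+j₁−j₂=1  J−j₁+j₂=3  j₁+j₂+J+1=5
(j₁±m₁, j₂±m₂, J±M) = (1,0,0,3,1,3)
P² = 9
sum k=0..0:
  [0] +1/6 = 1/6
S = 1/6
C² = P²·S² = 1/4 ; C = +0.500000

+0.500000  (= +√(1/4))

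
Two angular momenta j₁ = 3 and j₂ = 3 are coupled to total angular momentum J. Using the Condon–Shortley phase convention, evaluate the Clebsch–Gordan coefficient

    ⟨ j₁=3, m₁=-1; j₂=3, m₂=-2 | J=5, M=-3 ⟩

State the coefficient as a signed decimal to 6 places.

triangle: 1!·5!·5!/12! = 14400/479001600
(j±m)!: 2!·4!·1!·5!·2!·8! = 464486400
prefactor² = (2J+1)·Δ·N² = 153600
  k=0: +1/(0!·1!·4!·1!·1!·4!) = 1/576
  k=1: −1/(1!·0!·3!·0!·2!·5!) = -1/1440
Σ = 1/960  ⇒  CG² = 153600·1/960² = 1/6
CG = +√(1/6) = +0.408248

+0.408248  (= +√(1/6))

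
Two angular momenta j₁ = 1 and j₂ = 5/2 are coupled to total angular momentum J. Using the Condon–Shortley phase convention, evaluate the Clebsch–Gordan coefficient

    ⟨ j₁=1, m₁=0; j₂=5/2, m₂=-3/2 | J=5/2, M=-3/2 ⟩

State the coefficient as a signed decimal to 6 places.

√[6·1!1!4!/7! · 1!1!1!4!1!4!] = √(576/35)
  +(−1)^0/∏(0,1,1,1,0,3)! = 1/6  (running 1/6)
  +(−1)^1/∏(1,0,0,0,1,4)! = -1/24  (running 1/8)
⟨..|..⟩ = √(576/35)·(1/8) = +0.507093

+0.507093  (= +√(9/35))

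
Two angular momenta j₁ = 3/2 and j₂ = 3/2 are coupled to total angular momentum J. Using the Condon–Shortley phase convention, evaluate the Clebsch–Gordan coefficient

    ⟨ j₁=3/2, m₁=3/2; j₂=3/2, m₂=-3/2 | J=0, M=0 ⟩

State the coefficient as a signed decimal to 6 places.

j₁+j₂−J=3  J+j₁−j₂=0  J−j₁+j₂=0  j₁+j₂+J+1=4
(j₁±m₁, j₂±m₂, J±M) = (3,0,0,3,0,0)
P² = 9
sum k=0..0:
  [0] +1/6 = 1/6
S = 1/6
C² = P²·S² = 1/4 ; C = +0.500000

+0.500000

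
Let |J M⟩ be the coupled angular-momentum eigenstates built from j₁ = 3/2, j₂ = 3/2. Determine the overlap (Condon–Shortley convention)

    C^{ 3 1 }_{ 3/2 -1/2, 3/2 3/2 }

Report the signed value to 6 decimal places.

triangle: 0!·3!·3!/7! = 36/5040
(j±m)!: 1!·2!·3!·0!·4!·2! = 576
prefactor² = (2J+1)·Δ·N² = 144/5
  k=0: +1/(0!·0!·2!·3!·1!·0!) = 1/12
Σ = 1/12  ⇒  CG² = 144/5·1/12² = 1/5
CG = +√(1/5) = +0.447214

+√(1/5) = +0.447214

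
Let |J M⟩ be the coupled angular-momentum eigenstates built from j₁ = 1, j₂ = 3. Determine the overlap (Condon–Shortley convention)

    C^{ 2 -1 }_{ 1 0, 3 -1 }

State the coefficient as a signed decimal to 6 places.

triangle: 2!×0!×4!/7! = 48/5040
(j±m)!: 1!×1!×2!×4!×1!×3! = 288
prefactor² = (2J+1)×Δ×N² = 96/7
  k=1: −1/(1!×1!×0!×1!×0!×3!) = -1/6
Σ = -1/6  ⇒  CG² = 96/7×(-1/6)² = 8/21
CG = −√(8/21) = -0.617213

−√(8/21) = -0.617213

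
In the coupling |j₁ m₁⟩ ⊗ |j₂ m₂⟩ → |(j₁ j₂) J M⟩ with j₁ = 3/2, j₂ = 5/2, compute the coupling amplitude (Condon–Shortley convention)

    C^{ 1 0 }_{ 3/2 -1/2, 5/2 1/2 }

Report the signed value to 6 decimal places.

triangle: 3!·0!·2!/6! = 12/720
(j±m)!: 1!·2!·3!·2!·1!·1! = 24
prefactor² = (2J+1)·Δ·N² = 6/5
  k=2: +1/(2!·1!·0!·1!·0!·1!) = 1/2
Σ = 1/2  ⇒  CG² = 6/5·1/2² = 3/10
CG = +√(3/10) = +0.547723

+√(3/10) ≈ +0.547723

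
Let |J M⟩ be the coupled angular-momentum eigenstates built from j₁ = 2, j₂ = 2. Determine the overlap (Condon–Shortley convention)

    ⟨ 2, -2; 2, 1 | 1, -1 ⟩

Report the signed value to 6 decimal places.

j₁+j₂−J=3  J+j₁−j₂=1  J−j₁+j₂=1  j₁+j₂+J+1=6
(j₁±m₁, j₂±m₂, J±M) = (0,4,3,1,0,2)
P² = 36/5
sum k=3..3:
  [3] −1/6 = -1/6
S = -1/6
C² = P²·S² = 1/5 ; C = -0.447214

−√(1/5) ≈ -0.447214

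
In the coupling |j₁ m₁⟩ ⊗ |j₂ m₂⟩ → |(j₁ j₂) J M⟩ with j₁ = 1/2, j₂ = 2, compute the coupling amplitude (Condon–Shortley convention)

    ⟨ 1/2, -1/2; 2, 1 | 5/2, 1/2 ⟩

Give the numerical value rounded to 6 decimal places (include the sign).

triangle: 0!×1!×4!/6! = 24/720
(j±m)!: 0!×1!×3!×1!×3!×2! = 72
prefactor² = (2J+1)×Δ×N² = 72/5
  k=0: +1/(0!×0!×1!×3!×0!×1!) = 1/6
Σ = 1/6  ⇒  CG² = 72/5×1/6² = 2/5
CG = +√(2/5) = +0.632456

+√(2/5) ≈ +0.632456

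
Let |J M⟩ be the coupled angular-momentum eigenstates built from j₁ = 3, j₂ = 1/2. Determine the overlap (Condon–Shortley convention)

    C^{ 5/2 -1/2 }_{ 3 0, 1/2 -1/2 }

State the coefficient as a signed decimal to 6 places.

+√(3/7) ≈ +0.654654

j₁+j₂−J=1  J+j₁−j₂=5  J−j₁+j₂=0  j₁+j₂+J+1=7
(j₁±m₁, j₂±m₂, J±M) = (3,3,0,1,2,3)
P² = 432/7
sum k=0..0:
  [0] +1/12 = 1/12
S = 1/12
C² = P²·S² = 3/7 ; C = +0.654654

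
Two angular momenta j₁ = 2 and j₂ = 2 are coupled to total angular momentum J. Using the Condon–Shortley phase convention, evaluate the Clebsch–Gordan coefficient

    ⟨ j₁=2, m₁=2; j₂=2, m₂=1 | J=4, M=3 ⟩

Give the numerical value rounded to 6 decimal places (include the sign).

+√(1/2) = +0.707107

j₁+j₂−J=0  J+j₁−j₂=4  J−j₁+j₂=4  j₁+j₂+J+1=9
(j₁±m₁, j₂±m₂, J±M) = (4,0,3,1,7,1)
P² = 10368
sum k=0..0:
  [0] +1/144 = 1/144
S = 1/144
C² = P²·S² = 1/2 ; C = +0.707107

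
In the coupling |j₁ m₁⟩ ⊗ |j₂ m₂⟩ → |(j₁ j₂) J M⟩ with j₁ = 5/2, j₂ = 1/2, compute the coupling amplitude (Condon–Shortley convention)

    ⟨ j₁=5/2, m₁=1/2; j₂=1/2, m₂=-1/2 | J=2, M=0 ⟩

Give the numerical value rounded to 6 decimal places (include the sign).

√[5·1!4!0!/6! · 3!2!0!1!2!2!] = √(8)
  +(−1)^0/∏(0,1,2,0,2,0)! = 1/4  (running 1/4)
⟨..|..⟩ = √(8)·(1/4) = +0.707107

+0.707107  (= +√(1/2))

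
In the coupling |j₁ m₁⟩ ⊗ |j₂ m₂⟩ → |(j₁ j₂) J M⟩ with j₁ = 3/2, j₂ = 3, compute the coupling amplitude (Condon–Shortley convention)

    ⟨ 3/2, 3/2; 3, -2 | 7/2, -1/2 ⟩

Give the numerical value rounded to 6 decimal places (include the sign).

+0.487950  (= +√(5/21))

triangle: 1!·2!·5!/9! = 240/362880
(j±m)!: 3!·0!·1!·5!·3!·4! = 103680
prefactor² = (2J+1)·Δ·N² = 3840/7
  k=0: +1/(0!·1!·0!·1!·2!·4!) = 1/48
Σ = 1/48  ⇒  CG² = 3840/7·1/48² = 5/21
CG = +√(5/21) = +0.487950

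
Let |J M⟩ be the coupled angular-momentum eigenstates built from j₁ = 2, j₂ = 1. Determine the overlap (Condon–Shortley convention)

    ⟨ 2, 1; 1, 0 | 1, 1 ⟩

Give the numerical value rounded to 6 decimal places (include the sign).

−√(3/10) ≈ -0.547723

triangle: 2!*2!*0!/5! = 4/120
(j±m)!: 3!*1!*1!*1!*2!*0! = 12
prefactor² = (2J+1)*Δ*N² = 6/5
  k=1: −1/(1!*1!*0!*0!*2!*0!) = -1/2
Σ = -1/2  ⇒  CG² = 6/5*(-1/2)² = 3/10
CG = −√(3/10) = -0.547723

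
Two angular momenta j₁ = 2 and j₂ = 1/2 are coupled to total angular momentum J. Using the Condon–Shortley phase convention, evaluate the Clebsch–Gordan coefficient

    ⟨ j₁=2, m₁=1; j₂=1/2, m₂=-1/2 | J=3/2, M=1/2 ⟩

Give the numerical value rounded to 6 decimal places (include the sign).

triangle: 1!*3!*0!/5! = 6/120
(j±m)!: 3!*1!*0!*1!*2!*1! = 12
prefactor² = (2J+1)*Δ*N² = 12/5
  k=0: +1/(0!*1!*1!*0!*2!*0!) = 1/2
Σ = 1/2  ⇒  CG² = 12/5*1/2² = 3/5
CG = +√(3/5) = +0.774597

+√(3/5) = +0.774597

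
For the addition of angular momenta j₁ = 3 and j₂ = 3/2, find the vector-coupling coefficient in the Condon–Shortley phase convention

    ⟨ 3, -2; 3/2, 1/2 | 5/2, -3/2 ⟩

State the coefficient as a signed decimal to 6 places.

√[6·2!4!1!/8! · 1!5!2!1!1!4!] = √(288/7)
  +(−1)^1/∏(1,1,4,1,0,0)! = -1/24  (running -1/24)
  +(−1)^2/∏(2,0,3,0,1,1)! = 1/12  (running 1/24)
⟨..|..⟩ = √(288/7)·(1/24) = +0.267261

+√(1/14) = +0.267261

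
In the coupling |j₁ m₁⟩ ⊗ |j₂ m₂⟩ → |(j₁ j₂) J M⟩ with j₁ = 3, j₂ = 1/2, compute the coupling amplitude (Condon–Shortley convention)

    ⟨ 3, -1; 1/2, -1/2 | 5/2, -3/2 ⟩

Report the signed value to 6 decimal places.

triangle: 1!×5!×0!/7! = 120/5040
(j±m)!: 2!×4!×0!×1!×1!×4! = 1152
prefactor² = (2J+1)×Δ×N² = 1152/7
  k=0: +1/(0!×1!×4!×0!×1!×0!) = 1/24
Σ = 1/24  ⇒  CG² = 1152/7×1/24² = 2/7
CG = +√(2/7) = +0.534522

+0.534522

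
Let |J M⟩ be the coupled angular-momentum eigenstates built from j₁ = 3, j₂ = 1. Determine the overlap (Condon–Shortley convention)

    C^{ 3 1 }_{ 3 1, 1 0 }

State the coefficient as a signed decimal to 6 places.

√[7·1!5!1!/8! · 4!2!1!1!4!2!] = √(48)
  +(−1)^0/∏(0,1,2,1,3,0)! = 1/12  (running 1/12)
  +(−1)^1/∏(1,0,1,0,4,1)! = -1/24  (running 1/24)
⟨..|..⟩ = √(48)·(1/24) = +0.288675

+0.288675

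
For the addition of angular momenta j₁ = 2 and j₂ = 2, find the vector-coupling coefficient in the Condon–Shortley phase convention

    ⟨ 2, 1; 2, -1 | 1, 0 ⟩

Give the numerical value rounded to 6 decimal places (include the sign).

triangle: 3!×1!×1!/6! = 6/720
(j±m)!: 3!×1!×1!×3!×1!×1! = 36
prefactor² = (2J+1)×Δ×N² = 9/10
  k=0: +1/(0!×3!×1!×1!×0!×0!) = 1/6
  k=1: −1/(1!×2!×0!×0!×1!×1!) = -1/2
Σ = -1/3  ⇒  CG² = 9/10×(-1/3)² = 1/10
CG = −√(1/10) = -0.316228

−√(1/10) = -0.316228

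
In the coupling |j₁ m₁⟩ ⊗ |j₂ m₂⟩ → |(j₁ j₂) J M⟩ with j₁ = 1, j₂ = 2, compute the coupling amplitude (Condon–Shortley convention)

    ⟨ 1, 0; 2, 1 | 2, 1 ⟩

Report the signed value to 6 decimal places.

√[5·1!1!3!/6! · 1!1!3!1!3!1!] = √(3/2)
  +(−1)^0/∏(0,1,1,3,0,0)! = 1/6  (running 1/6)
  +(−1)^1/∏(1,0,0,2,1,1)! = -1/2  (running -1/3)
⟨..|..⟩ = √(3/2)·(-1/3) = -0.408248

-0.408248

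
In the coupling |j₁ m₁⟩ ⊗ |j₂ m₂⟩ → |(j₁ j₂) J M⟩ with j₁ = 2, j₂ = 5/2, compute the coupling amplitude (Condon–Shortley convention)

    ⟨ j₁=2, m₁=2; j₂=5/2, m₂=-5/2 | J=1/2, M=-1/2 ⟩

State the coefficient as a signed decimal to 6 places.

+√(1/3) ≈ +0.577350

triangle: 4!·0!·1!/6! = 24/720
(j±m)!: 4!·0!·0!·5!·0!·1! = 2880
prefactor² = (2J+1)·Δ·N² = 192
  k=0: +1/(0!·4!·0!·0!·0!·1!) = 1/24
Σ = 1/24  ⇒  CG² = 192·1/24² = 1/3
CG = +√(1/3) = +0.577350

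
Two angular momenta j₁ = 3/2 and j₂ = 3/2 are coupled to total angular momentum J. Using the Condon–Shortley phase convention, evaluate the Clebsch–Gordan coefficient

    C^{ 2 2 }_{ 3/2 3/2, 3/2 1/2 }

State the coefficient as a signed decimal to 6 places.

+√(1/2) = +0.707107

j₁+j₂−J=1  J+j₁−j₂=2  J−j₁+j₂=2  j₁+j₂+J+1=6
(j₁±m₁, j₂±m₂, J±M) = (3,0,2,1,4,0)
P² = 8
sum k=0..0:
  [0] +1/4 = 1/4
S = 1/4
C² = P²·S² = 1/2 ; C = +0.707107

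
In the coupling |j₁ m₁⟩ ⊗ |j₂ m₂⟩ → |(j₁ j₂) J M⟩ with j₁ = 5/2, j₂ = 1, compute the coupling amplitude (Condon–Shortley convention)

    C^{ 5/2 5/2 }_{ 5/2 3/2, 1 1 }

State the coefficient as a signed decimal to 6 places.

-0.534522

triangle: 1!*4!*1!/7! = 24/5040
(j±m)!: 4!*1!*2!*0!*5!*0! = 5760
prefactor² = (2J+1)*Δ*N² = 1152/7
  k=1: −1/(1!*0!*0!*1!*4!*0!) = -1/24
Σ = -1/24  ⇒  CG² = 1152/7*(-1/24)² = 2/7
CG = −√(2/7) = -0.534522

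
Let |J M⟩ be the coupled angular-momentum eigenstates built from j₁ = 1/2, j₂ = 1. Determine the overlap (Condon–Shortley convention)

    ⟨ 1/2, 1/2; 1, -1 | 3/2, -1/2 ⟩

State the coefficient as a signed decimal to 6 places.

j₁+j₂−J=0  J+j₁−j₂=1  J−j₁+j₂=2  j₁+j₂+J+1=4
(j₁±m₁, j₂±m₂, J±M) = (1,0,0,2,1,2)
P² = 4/3
sum k=0..0:
  [0] +1/2 = 1/2
S = 1/2
C² = P²·S² = 1/3 ; C = +0.577350

+0.577350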